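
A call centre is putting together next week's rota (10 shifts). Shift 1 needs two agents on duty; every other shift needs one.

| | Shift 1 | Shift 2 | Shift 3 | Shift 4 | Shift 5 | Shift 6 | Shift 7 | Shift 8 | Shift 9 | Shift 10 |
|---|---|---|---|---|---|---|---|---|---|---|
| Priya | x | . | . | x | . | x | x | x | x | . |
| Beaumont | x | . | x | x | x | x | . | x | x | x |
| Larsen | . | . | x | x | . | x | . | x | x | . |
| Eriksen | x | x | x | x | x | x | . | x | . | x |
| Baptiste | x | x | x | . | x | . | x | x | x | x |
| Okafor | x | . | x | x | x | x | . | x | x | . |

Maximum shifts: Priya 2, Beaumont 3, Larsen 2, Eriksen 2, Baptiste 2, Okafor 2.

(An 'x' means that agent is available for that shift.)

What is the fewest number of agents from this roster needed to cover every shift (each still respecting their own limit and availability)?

11 slots to fill and no one can take more than 3, so at least ⌈11/3⌉ = 4 agents are needed.
Any 4 agents together have capacity at most 3+2+2+2 = 9 < 11 slots, so 4 can never suffice.
Priya, Beaumont, Larsen, Eriksen, and Baptiste alone can cover everything: Shift 1→Eriksen+Baptiste, Shift 2→Eriksen, Shift 3→Beaumont, Shift 4→Priya, Shift 5→Beaumont, Shift 6→Larsen, Shift 7→Priya, Shift 8→Baptiste, Shift 9→Larsen, Shift 10→Beaumont.

5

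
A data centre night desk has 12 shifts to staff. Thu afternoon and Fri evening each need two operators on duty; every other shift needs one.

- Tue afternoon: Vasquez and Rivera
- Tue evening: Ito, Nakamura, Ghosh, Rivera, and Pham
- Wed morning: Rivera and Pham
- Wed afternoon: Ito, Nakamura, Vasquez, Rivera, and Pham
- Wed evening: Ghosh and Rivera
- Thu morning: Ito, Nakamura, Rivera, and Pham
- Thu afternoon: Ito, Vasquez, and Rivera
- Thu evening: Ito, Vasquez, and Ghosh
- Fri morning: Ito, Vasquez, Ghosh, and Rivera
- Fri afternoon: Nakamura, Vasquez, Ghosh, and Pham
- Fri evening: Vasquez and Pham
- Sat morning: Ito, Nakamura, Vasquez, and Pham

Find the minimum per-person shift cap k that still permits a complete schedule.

With 6 operators and 14 worker-slots to fill, someone must work at least ⌈14/6⌉ = 3 shifts, so k ≥ 3.
k = 3 works: Tue afternoon→Vasquez, Tue evening→Nakamura, Wed morning→Rivera, Wed afternoon→Rivera, Wed evening→Ghosh, Thu morning→Ito, Thu afternoon→Ito+Vasquez, Thu evening→Ito, Fri morning→Ghosh, Fri afternoon→Nakamura, Fri evening→Vasquez+Pham, Sat morning→Nakamura.
Loads: Ito 3, Nakamura 3, Vasquez 3, Ghosh 2, Rivera 2, Pham 1 — all ≤ 3.

3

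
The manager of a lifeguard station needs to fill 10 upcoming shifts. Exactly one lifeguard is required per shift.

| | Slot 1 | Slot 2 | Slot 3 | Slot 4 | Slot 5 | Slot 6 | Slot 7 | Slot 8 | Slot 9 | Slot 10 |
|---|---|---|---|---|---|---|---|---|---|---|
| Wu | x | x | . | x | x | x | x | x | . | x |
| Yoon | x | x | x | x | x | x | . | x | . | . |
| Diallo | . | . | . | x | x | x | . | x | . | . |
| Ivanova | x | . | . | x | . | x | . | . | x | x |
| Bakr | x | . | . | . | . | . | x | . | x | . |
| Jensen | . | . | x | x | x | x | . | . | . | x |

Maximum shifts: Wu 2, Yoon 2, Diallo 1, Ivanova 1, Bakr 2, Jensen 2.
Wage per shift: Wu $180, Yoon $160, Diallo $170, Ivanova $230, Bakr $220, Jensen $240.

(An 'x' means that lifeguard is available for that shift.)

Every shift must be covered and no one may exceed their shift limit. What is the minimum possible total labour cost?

Picking the cheapest available lifeguard for each shift independently would cost $1700, but that ignores the shift limits.
An optimal schedule: Slot 1→Bakr, Slot 2→Wu, Slot 3→Yoon, Slot 4→Jensen, Slot 5→Diallo, Slot 6→Jensen, Slot 7→Wu, Slot 8→Yoon, Slot 9→Bakr, Slot 10→Ivanova.
Total: 220 + 180 + 160 + 240 + 170 + 240 + 180 + 160 + 220 + 230 = $2000.

$2000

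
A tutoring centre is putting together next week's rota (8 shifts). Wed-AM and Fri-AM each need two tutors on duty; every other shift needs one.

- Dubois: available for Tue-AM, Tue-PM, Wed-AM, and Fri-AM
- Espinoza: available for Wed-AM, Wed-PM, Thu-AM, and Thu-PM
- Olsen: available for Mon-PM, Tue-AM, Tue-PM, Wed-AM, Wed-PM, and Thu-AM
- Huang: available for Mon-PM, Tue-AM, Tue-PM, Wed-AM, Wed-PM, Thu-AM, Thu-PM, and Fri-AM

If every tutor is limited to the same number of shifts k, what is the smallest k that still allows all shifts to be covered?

3

With 4 tutors and 10 worker-slots to fill, someone must work at least ⌈10/4⌉ = 3 shifts, so k ≥ 3.
k = 3 works: Mon-PM→Olsen, Tue-AM→Dubois, Tue-PM→Dubois, Wed-AM→Olsen+Huang, Wed-PM→Espinoza, Thu-AM→Espinoza, Thu-PM→Espinoza, Fri-AM→Dubois+Huang.
Loads: Dubois 3, Espinoza 3, Olsen 2, Huang 2 — all ≤ 3.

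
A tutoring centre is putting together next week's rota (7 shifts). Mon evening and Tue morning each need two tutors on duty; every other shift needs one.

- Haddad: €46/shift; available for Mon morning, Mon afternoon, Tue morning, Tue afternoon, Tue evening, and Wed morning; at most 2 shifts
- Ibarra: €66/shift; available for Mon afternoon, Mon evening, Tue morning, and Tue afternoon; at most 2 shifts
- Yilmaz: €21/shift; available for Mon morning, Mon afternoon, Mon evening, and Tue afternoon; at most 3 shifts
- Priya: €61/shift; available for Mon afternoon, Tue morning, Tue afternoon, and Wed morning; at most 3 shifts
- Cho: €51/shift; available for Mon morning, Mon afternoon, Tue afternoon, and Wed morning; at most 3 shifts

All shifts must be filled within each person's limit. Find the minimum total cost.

Mon evening can only be covered by Ibarra and Yilmaz, so that assignment is forced.
Tue evening can only be covered by Haddad, so that assignment is forced.
Picking the cheapest available tutor for each shift independently would cost €349, but that ignores the shift limits.
An optimal schedule: Mon morning→Yilmaz, Mon afternoon→Yilmaz, Mon evening→Yilmaz+Ibarra, Tue morning→Haddad+Priya, Tue afternoon→Cho, Tue evening→Haddad, Wed morning→Cho.
Total: 21 + 21 + 21 + 66 + 46 + 61 + 51 + 46 + 51 = €384.

€384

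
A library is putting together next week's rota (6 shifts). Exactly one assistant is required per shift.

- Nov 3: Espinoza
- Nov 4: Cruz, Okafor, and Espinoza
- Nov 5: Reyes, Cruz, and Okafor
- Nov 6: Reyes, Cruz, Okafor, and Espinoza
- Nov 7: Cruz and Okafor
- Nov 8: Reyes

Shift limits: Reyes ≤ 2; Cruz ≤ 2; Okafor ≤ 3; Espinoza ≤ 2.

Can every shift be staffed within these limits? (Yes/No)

Yes

Nov 3 can only be covered by Espinoza, so that assignment is forced.
Nov 8 can only be covered by Reyes, so that assignment is forced.
One valid schedule: Nov 3→Espinoza, Nov 4→Cruz, Nov 5→Reyes, Nov 6→Okafor, Nov 7→Cruz, Nov 8→Reyes.
Loads: Reyes 2/2, Cruz 2/2, Okafor 1/3, Espinoza 1/2 — all within limits.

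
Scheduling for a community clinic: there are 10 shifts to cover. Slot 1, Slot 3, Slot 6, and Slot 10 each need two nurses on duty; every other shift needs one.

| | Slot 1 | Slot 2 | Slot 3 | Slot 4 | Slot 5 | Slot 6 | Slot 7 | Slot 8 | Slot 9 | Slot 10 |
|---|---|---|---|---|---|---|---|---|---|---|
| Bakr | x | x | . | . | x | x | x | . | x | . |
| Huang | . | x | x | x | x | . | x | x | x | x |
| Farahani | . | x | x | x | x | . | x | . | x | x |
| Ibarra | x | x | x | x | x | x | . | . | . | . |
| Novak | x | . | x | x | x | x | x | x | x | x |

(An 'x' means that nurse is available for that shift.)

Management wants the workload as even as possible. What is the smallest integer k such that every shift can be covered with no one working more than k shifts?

With 5 nurses and 14 worker-slots to fill, someone must work at least ⌈14/5⌉ = 3 shifts, so k ≥ 3.
k = 3 works: Slot 1→Bakr+Ibarra, Slot 2→Bakr, Slot 3→Ibarra+Novak, Slot 4→Huang, Slot 5→Novak, Slot 6→Bakr+Ibarra, Slot 7→Farahani, Slot 8→Huang, Slot 9→Farahani, Slot 10→Huang+Farahani.
Loads: Bakr 3, Huang 3, Farahani 3, Ibarra 3, Novak 2 — all ≤ 3.

3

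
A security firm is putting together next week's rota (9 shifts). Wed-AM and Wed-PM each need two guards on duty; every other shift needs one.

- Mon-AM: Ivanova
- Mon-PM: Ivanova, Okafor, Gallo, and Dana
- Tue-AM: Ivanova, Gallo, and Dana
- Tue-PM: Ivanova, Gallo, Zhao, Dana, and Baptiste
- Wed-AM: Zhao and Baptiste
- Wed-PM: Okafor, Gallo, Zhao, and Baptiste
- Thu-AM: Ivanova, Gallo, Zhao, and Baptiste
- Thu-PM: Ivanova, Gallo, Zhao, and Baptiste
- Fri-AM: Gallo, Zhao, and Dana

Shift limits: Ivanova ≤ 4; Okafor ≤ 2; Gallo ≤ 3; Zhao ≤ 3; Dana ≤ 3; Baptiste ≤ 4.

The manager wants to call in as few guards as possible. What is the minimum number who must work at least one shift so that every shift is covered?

3

11 slots to fill and no one can take more than 4, so at least ⌈11/4⌉ = 3 guards are needed.
Ivanova, Zhao, and Baptiste alone can cover everything: Mon-AM→Ivanova, Mon-PM→Ivanova, Tue-AM→Ivanova, Tue-PM→Ivanova, Wed-AM→Zhao+Baptiste, Wed-PM→Zhao+Baptiste, Thu-AM→Baptiste, Thu-PM→Baptiste, Fri-AM→Zhao.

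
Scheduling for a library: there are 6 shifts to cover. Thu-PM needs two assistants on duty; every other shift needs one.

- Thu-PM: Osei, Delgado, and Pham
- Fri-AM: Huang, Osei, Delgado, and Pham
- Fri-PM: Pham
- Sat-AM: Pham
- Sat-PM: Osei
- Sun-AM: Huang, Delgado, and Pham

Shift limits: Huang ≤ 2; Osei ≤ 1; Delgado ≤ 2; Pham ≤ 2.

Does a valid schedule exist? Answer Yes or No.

No

Total capacity is 7 and 7 slots are needed, so capacity alone doesn't rule it out.
Shifts {Thu-PM, Fri-PM, Sat-AM, Sat-PM} need 5 worker-slots in total, but the assistants available for any of those shifts (Osei, Delgado, and Pham) can supply at most 4 among them. So no valid schedule exists.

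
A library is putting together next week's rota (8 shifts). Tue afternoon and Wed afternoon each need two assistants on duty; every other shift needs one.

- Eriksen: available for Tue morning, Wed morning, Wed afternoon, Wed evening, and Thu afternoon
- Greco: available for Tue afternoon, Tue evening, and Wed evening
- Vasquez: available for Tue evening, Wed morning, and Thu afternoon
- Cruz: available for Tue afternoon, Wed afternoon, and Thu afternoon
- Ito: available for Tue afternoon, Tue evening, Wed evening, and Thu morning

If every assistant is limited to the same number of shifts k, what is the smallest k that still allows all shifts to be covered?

With 5 assistants and 10 worker-slots to fill, someone must work at least ⌈10/5⌉ = 2 shifts, so k ≥ 2.
k = 2 works: Tue morning→Eriksen, Tue afternoon→Greco+Cruz, Tue evening→Greco, Wed morning→Vasquez, Wed afternoon→Eriksen+Cruz, Wed evening→Ito, Thu morning→Ito, Thu afternoon→Vasquez.
Loads: Eriksen 2, Greco 2, Vasquez 2, Cruz 2, Ito 2 — all ≤ 2.

2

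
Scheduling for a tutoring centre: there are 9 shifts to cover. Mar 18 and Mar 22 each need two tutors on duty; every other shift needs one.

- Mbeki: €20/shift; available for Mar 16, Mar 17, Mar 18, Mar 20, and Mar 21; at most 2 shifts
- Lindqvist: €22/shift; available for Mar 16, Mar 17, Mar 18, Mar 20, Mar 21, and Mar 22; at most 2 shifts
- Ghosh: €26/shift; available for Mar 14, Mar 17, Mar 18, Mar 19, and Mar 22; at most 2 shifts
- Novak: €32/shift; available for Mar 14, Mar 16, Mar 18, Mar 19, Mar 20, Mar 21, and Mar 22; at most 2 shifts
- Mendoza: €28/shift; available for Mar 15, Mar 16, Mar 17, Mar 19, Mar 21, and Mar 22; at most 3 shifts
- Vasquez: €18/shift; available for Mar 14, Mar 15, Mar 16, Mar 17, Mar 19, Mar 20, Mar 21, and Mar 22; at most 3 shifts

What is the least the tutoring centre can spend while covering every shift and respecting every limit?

Picking the cheapest available tutor for each shift independently would cost €208, but that ignores the shift limits.
An optimal schedule: Mar 14→Vasquez, Mar 15→Vasquez, Mar 16→Mbeki, Mar 17→Lindqvist, Mar 18→Lindqvist+Ghosh, Mar 19→Vasquez, Mar 20→Mbeki, Mar 21→Mendoza, Mar 22→Ghosh+Mendoza.
Total: 18 + 18 + 20 + 22 + 22 + 26 + 18 + 20 + 28 + 26 + 28 = €246.

€246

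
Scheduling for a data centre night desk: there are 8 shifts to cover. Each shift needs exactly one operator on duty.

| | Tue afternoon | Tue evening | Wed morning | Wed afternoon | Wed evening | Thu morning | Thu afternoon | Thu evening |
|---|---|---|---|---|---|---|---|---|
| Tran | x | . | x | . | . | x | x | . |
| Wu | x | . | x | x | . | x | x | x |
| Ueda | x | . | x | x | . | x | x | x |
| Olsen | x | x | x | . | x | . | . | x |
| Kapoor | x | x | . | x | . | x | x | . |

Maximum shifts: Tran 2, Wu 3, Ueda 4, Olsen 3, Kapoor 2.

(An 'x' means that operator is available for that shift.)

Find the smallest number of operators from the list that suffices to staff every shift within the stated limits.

8 slots to fill and no one can take more than 4, so at least ⌈8/4⌉ = 2 operators are needed.
Any 2 operators together have capacity at most 4+3 = 7 < 8 slots, so 2 can never suffice.
Tran, Wu, and Olsen alone can cover everything: Tue afternoon→Wu, Tue evening→Olsen, Wed morning→Olsen, Wed afternoon→Wu, Wed evening→Olsen, Thu morning→Tran, Thu afternoon→Tran, Thu evening→Wu.

3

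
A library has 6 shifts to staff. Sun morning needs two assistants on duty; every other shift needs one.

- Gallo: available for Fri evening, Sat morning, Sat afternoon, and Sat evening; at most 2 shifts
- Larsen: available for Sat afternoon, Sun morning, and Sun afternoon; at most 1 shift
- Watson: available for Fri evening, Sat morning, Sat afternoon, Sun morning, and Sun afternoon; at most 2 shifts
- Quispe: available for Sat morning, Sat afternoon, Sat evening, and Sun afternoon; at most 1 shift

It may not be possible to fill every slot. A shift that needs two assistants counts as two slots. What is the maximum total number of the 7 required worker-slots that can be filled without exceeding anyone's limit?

6

Total capacity across all assistants is 2+1+2+1 = 6, and 7 slots are needed, so at most 6 can be filled.
An assignment achieving 6: Fri evening→Gallo, Sat morning→Watson, Sat evening→Gallo, Sun morning→Larsen+Watson, Sun afternoon→Quispe.
Loads: Gallo 2/2, Larsen 1/1, Watson 2/2, Quispe 1/1.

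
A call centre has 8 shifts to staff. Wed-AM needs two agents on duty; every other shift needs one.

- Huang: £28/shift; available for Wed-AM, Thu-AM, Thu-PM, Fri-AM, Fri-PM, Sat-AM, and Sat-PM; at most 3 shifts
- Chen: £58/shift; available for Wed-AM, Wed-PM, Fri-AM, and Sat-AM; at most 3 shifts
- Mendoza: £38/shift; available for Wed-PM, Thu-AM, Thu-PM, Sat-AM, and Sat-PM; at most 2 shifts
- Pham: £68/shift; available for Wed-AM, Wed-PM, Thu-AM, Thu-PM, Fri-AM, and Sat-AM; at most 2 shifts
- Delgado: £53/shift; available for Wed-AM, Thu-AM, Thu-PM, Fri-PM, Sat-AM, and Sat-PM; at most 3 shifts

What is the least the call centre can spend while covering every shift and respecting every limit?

Picking the cheapest available agent for each shift independently would cost £287, but that ignores the shift limits.
An optimal schedule: Wed-AM→Delgado+Chen, Wed-PM→Mendoza, Thu-AM→Mendoza, Thu-PM→Delgado, Fri-AM→Huang, Fri-PM→Huang, Sat-AM→Delgado, Sat-PM→Huang.
Total: 53 + 58 + 38 + 38 + 53 + 28 + 28 + 53 + 28 = £377.

£377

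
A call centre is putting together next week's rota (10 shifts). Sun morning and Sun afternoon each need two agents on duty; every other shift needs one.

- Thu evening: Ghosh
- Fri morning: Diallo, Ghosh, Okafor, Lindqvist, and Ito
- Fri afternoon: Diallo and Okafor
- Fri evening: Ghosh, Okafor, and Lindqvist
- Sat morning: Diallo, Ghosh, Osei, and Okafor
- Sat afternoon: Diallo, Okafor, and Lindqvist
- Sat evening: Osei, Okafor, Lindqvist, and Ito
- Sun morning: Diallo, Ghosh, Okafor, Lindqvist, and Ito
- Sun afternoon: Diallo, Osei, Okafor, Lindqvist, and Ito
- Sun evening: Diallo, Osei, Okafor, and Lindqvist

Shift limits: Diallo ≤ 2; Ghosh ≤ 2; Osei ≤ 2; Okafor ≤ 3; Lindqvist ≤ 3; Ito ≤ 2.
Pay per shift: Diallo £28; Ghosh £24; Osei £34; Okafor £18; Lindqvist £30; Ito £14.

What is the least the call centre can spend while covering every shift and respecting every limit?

Thu evening can only be covered by Ghosh, so that assignment is forced.
Picking the cheapest available agent for each shift independently would cost £206, but that ignores the shift limits.
An optimal schedule: Thu evening→Ghosh, Fri morning→Lindqvist, Fri afternoon→Okafor, Fri evening→Okafor, Sat morning→Ghosh, Sat afternoon→Okafor, Sat evening→Ito, Sun morning→Ito+Lindqvist, Sun afternoon→Diallo+Lindqvist, Sun evening→Diallo.
Total: 24 + 30 + 18 + 18 + 24 + 18 + 14 + 14 + 30 + 28 + 30 + 28 = £276.

£276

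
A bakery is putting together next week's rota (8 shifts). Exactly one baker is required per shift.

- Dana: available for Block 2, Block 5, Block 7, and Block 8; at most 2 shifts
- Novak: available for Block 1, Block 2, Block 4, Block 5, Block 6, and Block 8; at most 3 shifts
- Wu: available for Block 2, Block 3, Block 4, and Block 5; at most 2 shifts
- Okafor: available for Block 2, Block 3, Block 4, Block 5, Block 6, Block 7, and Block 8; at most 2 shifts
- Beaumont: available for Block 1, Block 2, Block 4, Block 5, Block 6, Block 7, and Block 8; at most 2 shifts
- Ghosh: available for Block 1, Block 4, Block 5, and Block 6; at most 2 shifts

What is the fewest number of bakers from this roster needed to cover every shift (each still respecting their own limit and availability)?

8 slots to fill and no one can take more than 3, so at least ⌈8/3⌉ = 3 bakers are needed.
Any 3 bakers together have capacity at most 3+2+2 = 7 < 8 slots, so 3 can never suffice.
Dana, Novak, Wu, and Okafor alone can cover everything: Block 1→Novak, Block 2→Wu, Block 3→Wu, Block 4→Novak, Block 5→Okafor, Block 6→Novak, Block 7→Dana, Block 8→Dana.

4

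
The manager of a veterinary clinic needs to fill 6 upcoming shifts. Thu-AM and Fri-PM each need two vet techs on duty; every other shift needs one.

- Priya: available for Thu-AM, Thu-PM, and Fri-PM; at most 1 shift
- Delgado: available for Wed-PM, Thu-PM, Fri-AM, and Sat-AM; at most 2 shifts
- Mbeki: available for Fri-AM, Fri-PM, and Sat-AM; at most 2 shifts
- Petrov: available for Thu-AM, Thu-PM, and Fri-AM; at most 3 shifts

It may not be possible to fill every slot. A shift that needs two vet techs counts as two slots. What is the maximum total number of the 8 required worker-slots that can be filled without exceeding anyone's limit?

Total capacity across all vet techs is 1+2+2+3 = 8, and 8 slots are needed, so at most 8 can be filled.
Shifts {Thu-AM, Fri-PM} need 4 slots but only Priya, Mbeki, and Petrov are available for them, supplying at most 3 — so at least 1 slot must go unfilled.
An assignment achieving 7: Wed-PM→Delgado, Thu-AM→Priya+Petrov, Thu-PM→Petrov, Fri-AM→Mbeki, Fri-PM→Mbeki, Sat-AM→Delgado.
Loads: Priya 1/1, Delgado 2/2, Mbeki 2/2, Petrov 2/3.

7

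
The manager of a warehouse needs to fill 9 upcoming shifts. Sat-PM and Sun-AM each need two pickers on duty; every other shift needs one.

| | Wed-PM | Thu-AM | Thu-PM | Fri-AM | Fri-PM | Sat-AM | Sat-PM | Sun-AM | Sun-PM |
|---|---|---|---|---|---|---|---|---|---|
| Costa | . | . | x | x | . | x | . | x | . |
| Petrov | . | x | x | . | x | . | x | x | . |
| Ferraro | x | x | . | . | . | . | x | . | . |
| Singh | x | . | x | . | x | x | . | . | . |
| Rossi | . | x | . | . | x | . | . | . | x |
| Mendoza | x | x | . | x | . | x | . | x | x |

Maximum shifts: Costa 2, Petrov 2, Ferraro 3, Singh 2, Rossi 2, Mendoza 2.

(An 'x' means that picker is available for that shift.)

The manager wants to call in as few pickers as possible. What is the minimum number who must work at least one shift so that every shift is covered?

5

11 slots to fill and no one can take more than 3, so at least ⌈11/3⌉ = 4 pickers are needed.
Any 4 pickers together have capacity at most 3+2+2+2 = 9 < 11 slots, so 4 can never suffice.
Costa, Petrov, Ferraro, Singh, and Rossi alone can cover everything: Wed-PM→Ferraro, Thu-AM→Ferraro, Thu-PM→Singh, Fri-AM→Costa, Fri-PM→Rossi, Sat-AM→Singh, Sat-PM→Petrov+Ferraro, Sun-AM→Costa+Petrov, Sun-PM→Rossi.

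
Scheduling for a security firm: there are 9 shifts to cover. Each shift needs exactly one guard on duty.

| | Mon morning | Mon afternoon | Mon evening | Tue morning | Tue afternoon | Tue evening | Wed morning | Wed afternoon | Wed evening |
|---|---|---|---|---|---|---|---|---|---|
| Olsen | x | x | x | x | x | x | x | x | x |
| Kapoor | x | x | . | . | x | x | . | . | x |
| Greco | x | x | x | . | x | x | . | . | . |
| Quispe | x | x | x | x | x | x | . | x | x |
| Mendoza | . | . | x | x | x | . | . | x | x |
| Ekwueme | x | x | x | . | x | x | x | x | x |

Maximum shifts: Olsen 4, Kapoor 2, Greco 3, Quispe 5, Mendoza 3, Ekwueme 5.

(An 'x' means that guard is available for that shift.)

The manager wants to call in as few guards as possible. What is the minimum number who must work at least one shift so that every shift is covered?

2

9 slots to fill and no one can take more than 5, so at least ⌈9/5⌉ = 2 guards are needed.
Olsen and Quispe alone can cover everything: Mon morning→Olsen, Mon afternoon→Olsen, Mon evening→Olsen, Tue morning→Quispe, Tue afternoon→Quispe, Tue evening→Quispe, Wed morning→Olsen, Wed afternoon→Quispe, Wed evening→Quispe.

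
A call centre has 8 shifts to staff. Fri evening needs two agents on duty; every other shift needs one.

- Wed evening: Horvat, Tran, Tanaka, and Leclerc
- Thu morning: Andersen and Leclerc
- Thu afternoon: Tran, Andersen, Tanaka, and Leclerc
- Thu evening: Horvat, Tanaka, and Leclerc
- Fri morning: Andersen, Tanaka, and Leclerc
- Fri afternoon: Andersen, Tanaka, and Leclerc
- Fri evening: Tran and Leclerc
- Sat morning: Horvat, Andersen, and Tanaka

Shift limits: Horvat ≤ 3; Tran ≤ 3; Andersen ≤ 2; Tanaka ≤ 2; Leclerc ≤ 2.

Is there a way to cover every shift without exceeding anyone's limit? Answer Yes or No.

Yes

Fri evening can only be covered by Tran and Leclerc, so that assignment is forced.
One valid schedule: Wed evening→Horvat, Thu morning→Andersen, Thu afternoon→Tran, Thu evening→Horvat, Fri morning→Andersen, Fri afternoon→Tanaka, Fri evening→Tran+Leclerc, Sat morning→Horvat.
Loads: Horvat 3/3, Tran 2/3, Andersen 2/2, Tanaka 1/2, Leclerc 1/2 — all within limits.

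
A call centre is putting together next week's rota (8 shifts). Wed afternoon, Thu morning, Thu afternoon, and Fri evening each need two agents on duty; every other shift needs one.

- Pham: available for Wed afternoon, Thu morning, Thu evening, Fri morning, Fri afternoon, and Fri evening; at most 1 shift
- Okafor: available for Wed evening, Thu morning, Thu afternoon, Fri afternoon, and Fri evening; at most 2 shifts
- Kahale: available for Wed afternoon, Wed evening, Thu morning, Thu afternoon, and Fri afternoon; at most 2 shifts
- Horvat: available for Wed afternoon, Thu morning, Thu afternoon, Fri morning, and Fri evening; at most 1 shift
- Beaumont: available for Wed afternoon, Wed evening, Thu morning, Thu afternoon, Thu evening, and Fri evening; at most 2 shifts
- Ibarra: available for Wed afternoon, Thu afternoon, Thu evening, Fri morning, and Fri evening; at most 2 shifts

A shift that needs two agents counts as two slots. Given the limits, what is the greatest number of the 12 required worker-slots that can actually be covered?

Total capacity across all agents is 1+2+2+1+2+2 = 10, and 12 slots are needed, so at most 10 can be filled.
An assignment achieving 10: Wed afternoon→Kahale+Beaumont, Wed evening→Okafor, Thu morning→Kahale+Beaumont, Thu afternoon→Ibarra, Thu evening→Pham, Fri morning→Horvat, Fri afternoon→Okafor, Fri evening→Ibarra.
Loads: Pham 1/1, Okafor 2/2, Kahale 2/2, Horvat 1/1, Beaumont 2/2, Ibarra 2/2.

10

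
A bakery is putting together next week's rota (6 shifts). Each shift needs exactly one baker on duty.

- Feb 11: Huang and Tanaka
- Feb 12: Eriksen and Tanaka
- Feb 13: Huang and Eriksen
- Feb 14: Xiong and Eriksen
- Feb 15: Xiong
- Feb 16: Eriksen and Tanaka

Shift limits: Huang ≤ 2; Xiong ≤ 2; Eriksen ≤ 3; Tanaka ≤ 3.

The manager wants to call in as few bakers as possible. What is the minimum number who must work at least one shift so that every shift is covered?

3

6 slots to fill and no one can take more than 3, so at least ⌈6/3⌉ = 2 bakers are needed.
No set of 2 bakers can cover every shift (each such set leaves at least one shift with no one available or exceeds a cap).
Huang, Xiong, and Eriksen alone can cover everything: Feb 11→Huang, Feb 12→Eriksen, Feb 13→Huang, Feb 14→Xiong, Feb 15→Xiong, Feb 16→Eriksen.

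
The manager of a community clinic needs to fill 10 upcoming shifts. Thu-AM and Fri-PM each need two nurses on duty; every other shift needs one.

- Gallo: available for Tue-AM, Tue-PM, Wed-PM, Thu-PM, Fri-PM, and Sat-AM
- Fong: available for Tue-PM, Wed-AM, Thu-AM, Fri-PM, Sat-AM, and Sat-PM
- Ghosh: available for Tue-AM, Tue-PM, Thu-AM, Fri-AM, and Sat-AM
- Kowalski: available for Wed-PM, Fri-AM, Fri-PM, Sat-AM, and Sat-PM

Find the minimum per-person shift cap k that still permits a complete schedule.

With 4 nurses and 12 worker-slots to fill, someone must work at least ⌈12/4⌉ = 3 shifts, so k ≥ 3.
k = 3 works: Tue-AM→Gallo, Tue-PM→Ghosh, Wed-AM→Fong, Wed-PM→Gallo, Thu-AM→Fong+Ghosh, Thu-PM→Gallo, Fri-AM→Ghosh, Fri-PM→Fong+Kowalski, Sat-AM→Kowalski, Sat-PM→Kowalski.
Loads: Gallo 3, Fong 3, Ghosh 3, Kowalski 3 — all ≤ 3.

3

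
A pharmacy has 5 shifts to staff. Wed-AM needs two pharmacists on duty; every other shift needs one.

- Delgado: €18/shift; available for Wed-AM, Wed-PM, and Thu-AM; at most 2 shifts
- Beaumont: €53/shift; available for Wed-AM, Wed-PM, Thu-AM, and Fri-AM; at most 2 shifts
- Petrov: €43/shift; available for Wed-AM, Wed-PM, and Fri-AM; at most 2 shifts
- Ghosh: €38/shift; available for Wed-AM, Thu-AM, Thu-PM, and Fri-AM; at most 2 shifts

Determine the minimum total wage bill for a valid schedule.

€198

Thu-PM can only be covered by Ghosh, so that assignment is forced.
Picking the cheapest available pharmacist for each shift independently would cost €168, but that ignores the shift limits.
An optimal schedule: Wed-AM→Ghosh+Petrov, Wed-PM→Delgado, Thu-AM→Delgado, Thu-PM→Ghosh, Fri-AM→Petrov.
Total: 38 + 43 + 18 + 18 + 38 + 43 = €198.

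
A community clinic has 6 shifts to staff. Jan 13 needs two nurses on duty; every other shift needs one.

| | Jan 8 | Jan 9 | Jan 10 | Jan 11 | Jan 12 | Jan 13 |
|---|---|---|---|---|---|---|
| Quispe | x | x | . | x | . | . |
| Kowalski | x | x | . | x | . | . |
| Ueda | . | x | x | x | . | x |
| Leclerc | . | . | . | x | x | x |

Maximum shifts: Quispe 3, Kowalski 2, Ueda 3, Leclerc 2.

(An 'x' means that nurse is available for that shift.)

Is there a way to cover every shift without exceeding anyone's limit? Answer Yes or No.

Jan 10 can only be covered by Ueda, so that assignment is forced.
Jan 12 can only be covered by Leclerc, so that assignment is forced.
Jan 13 can only be covered by Ueda and Leclerc, so that assignment is forced.
One valid schedule: Jan 8→Quispe, Jan 9→Quispe, Jan 10→Ueda, Jan 11→Quispe, Jan 12→Leclerc, Jan 13→Ueda+Leclerc.
Loads: Quispe 3/3, Kowalski 0/2, Ueda 2/3, Leclerc 2/2 — all within limits.

Yes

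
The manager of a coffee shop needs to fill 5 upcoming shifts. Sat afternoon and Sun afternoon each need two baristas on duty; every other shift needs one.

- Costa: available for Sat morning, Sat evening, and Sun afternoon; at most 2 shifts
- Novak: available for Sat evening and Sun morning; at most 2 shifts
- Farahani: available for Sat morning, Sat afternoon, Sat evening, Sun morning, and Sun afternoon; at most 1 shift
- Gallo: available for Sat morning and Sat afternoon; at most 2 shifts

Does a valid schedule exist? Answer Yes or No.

No

Total capacity is 7 and 7 slots are needed, so capacity alone doesn't rule it out.
Shifts {Sat afternoon, Sun afternoon} need 4 worker-slots in total, but the baristas available for any of those shifts (Costa, Farahani, and Gallo) can supply at most 3 among them. So no valid schedule exists.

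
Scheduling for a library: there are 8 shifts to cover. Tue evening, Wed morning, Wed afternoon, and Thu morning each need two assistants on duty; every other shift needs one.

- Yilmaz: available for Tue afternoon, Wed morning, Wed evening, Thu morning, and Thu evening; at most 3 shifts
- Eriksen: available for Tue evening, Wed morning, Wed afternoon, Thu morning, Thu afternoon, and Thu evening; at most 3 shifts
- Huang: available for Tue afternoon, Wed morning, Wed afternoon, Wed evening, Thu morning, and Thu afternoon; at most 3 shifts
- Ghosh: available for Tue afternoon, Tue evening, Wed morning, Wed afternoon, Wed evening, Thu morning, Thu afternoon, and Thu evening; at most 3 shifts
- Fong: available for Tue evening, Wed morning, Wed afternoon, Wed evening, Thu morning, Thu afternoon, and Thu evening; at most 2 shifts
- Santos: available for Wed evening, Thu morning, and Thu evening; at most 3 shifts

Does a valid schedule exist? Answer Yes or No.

Yes

One valid schedule: Tue afternoon→Yilmaz, Tue evening→Eriksen+Ghosh, Wed morning→Huang+Ghosh, Wed afternoon→Eriksen+Huang, Wed evening→Yilmaz, Thu morning→Huang+Ghosh, Thu afternoon→Eriksen, Thu evening→Yilmaz.
Loads: Yilmaz 3/3, Eriksen 3/3, Huang 3/3, Ghosh 3/3, Fong 0/2, Santos 0/3 — all within limits.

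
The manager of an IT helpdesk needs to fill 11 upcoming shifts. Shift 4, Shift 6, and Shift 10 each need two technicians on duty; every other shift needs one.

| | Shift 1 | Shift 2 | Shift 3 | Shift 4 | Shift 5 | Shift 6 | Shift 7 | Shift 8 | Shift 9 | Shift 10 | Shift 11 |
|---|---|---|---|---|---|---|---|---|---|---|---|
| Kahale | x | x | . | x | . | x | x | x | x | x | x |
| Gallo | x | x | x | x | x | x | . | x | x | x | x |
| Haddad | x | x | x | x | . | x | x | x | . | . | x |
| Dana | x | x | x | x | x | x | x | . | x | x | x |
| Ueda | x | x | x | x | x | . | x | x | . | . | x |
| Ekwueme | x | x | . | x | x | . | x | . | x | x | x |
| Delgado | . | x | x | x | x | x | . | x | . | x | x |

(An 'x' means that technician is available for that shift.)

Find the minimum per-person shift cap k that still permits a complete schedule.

With 7 technicians and 14 worker-slots to fill, someone must work at least ⌈14/7⌉ = 2 shifts, so k ≥ 2.
k = 2 works: Shift 1→Haddad, Shift 2→Dana, Shift 3→Gallo, Shift 4→Ueda+Ekwueme, Shift 5→Gallo, Shift 6→Dana+Delgado, Shift 7→Kahale, Shift 8→Haddad, Shift 9→Kahale, Shift 10→Ekwueme+Delgado, Shift 11→Ueda.
Loads: Kahale 2, Gallo 2, Haddad 2, Dana 2, Ueda 2, Ekwueme 2, Delgado 2 — all ≤ 2.

2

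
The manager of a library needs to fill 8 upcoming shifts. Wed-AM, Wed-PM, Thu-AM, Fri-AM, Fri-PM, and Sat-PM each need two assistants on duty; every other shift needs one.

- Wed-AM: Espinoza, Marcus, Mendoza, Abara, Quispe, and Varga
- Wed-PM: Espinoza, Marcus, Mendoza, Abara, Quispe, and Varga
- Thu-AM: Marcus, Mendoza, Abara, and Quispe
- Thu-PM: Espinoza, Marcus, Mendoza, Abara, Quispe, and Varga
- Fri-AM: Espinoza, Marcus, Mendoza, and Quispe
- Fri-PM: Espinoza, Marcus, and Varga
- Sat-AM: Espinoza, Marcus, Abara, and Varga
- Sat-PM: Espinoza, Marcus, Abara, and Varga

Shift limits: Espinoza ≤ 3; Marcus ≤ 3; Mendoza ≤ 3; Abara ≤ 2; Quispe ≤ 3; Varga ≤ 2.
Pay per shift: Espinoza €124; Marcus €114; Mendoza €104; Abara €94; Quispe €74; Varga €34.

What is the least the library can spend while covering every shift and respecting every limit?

€1256

Picking the cheapest available assistant for each shift independently would cost €906, but that ignores the shift limits.
An optimal schedule: Wed-AM→Mendoza+Marcus, Wed-PM→Mendoza+Espinoza, Thu-AM→Quispe+Abara, Thu-PM→Quispe, Fri-AM→Quispe+Mendoza, Fri-PM→Varga+Marcus, Sat-AM→Varga, Sat-PM→Abara+Marcus.
Total: 104 + 114 + 104 + 124 + 74 + 94 + 74 + 74 + 104 + 34 + 114 + 34 + 94 + 114 = €1256.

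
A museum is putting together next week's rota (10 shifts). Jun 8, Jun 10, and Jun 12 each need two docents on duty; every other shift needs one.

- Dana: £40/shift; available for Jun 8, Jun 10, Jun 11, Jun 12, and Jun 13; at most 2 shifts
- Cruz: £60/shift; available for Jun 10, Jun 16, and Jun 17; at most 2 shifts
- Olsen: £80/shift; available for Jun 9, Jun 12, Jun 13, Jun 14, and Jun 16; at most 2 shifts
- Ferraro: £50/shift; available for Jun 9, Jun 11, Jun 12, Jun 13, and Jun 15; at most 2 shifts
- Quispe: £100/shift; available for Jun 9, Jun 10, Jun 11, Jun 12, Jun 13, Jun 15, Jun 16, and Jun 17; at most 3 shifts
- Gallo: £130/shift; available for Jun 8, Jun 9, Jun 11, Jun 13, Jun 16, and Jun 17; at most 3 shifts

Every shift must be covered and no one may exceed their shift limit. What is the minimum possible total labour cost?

£1020

Jun 8 can only be covered by Dana and Gallo, so that assignment is forced.
Jun 14 can only be covered by Olsen, so that assignment is forced.
Picking the cheapest available docent for each shift independently would cost £740, but that ignores the shift limits.
An optimal schedule: Jun 8→Dana+Gallo, Jun 9→Olsen, Jun 10→Dana+Cruz, Jun 11→Quispe, Jun 12→Ferraro+Quispe, Jun 13→Gallo, Jun 14→Olsen, Jun 15→Ferraro, Jun 16→Quispe, Jun 17→Cruz.
Total: 40 + 130 + 80 + 40 + 60 + 100 + 50 + 100 + 130 + 80 + 50 + 100 + 60 = £1020.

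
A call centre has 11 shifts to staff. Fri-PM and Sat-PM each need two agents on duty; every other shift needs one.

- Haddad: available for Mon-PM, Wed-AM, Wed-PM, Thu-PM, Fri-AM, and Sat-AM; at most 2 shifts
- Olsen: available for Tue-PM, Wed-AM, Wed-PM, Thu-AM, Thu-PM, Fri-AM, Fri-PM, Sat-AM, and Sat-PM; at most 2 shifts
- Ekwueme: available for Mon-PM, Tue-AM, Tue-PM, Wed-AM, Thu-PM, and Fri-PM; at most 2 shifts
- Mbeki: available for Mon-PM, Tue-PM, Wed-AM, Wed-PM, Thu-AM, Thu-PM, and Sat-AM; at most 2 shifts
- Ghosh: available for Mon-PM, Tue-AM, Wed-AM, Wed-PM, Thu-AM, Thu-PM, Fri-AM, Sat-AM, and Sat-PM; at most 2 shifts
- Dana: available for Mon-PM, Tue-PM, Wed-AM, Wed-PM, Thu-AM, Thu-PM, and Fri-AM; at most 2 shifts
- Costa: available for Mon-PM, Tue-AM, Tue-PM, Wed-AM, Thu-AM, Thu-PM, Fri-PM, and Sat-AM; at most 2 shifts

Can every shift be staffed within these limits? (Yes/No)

Sat-PM can only be covered by Olsen and Ghosh, so that assignment is forced.
One valid schedule: Mon-PM→Dana, Tue-AM→Ekwueme, Tue-PM→Mbeki, Wed-AM→Dana, Wed-PM→Haddad, Thu-AM→Mbeki, Thu-PM→Costa, Fri-AM→Haddad, Fri-PM→Olsen+Ekwueme, Sat-AM→Ghosh, Sat-PM→Olsen+Ghosh.
Loads: Haddad 2/2, Olsen 2/2, Ekwueme 2/2, Mbeki 2/2, Ghosh 2/2, Dana 2/2, Costa 1/2 — all within limits.

Yes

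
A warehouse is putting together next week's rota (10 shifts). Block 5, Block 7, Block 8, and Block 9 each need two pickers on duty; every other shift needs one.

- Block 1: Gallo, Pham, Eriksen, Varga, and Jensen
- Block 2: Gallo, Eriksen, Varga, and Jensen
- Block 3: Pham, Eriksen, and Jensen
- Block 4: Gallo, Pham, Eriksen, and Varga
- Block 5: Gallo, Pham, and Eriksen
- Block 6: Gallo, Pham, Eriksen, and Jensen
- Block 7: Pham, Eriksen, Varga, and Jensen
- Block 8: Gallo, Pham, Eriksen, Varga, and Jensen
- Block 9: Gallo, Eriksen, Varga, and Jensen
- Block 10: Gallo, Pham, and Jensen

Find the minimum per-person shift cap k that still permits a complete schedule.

With 5 pickers and 14 worker-slots to fill, someone must work at least ⌈14/5⌉ = 3 shifts, so k ≥ 3.
k = 3 works: Block 1→Eriksen, Block 2→Gallo, Block 3→Pham, Block 4→Pham, Block 5→Gallo+Pham, Block 6→Eriksen, Block 7→Eriksen+Varga, Block 8→Varga+Jensen, Block 9→Varga+Jensen, Block 10→Gallo.
Loads: Gallo 3, Pham 3, Eriksen 3, Varga 3, Jensen 2 — all ≤ 3.

3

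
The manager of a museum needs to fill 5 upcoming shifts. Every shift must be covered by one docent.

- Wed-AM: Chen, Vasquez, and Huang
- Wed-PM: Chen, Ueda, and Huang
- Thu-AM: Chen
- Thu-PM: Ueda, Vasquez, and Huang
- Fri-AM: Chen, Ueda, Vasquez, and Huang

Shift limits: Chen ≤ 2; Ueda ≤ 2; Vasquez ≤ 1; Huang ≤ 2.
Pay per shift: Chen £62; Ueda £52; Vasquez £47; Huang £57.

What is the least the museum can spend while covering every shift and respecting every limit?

£270

Thu-AM can only be covered by Chen, so that assignment is forced.
Picking the cheapest available docent for each shift independently would cost £255, but that ignores the shift limits.
An optimal schedule: Wed-AM→Vasquez, Wed-PM→Ueda, Thu-AM→Chen, Thu-PM→Ueda, Fri-AM→Huang.
Total: 47 + 52 + 62 + 52 + 57 = £270.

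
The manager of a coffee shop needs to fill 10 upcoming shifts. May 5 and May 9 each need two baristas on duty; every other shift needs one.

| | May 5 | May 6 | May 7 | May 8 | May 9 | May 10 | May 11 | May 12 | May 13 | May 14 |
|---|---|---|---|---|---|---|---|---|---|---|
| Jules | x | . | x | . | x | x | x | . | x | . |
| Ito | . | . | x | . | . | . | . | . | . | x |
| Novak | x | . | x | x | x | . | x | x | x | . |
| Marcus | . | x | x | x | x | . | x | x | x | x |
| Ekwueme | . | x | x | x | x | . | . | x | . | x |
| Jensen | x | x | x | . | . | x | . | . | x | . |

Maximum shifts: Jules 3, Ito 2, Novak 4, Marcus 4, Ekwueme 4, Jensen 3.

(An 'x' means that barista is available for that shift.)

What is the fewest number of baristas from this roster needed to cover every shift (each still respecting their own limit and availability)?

12 slots to fill and no one can take more than 4, so at least ⌈12/4⌉ = 3 baristas are needed.
No set of 3 baristas can cover every shift (each such set leaves at least one shift with no one available or exceeds a cap).
Jules, Ito, Novak, and Marcus alone can cover everything: May 5→Jules+Novak, May 6→Marcus, May 7→Ito, May 8→Novak, May 9→Jules+Novak, May 10→Jules, May 11→Marcus, May 12→Novak, May 13→Marcus, May 14→Ito.

4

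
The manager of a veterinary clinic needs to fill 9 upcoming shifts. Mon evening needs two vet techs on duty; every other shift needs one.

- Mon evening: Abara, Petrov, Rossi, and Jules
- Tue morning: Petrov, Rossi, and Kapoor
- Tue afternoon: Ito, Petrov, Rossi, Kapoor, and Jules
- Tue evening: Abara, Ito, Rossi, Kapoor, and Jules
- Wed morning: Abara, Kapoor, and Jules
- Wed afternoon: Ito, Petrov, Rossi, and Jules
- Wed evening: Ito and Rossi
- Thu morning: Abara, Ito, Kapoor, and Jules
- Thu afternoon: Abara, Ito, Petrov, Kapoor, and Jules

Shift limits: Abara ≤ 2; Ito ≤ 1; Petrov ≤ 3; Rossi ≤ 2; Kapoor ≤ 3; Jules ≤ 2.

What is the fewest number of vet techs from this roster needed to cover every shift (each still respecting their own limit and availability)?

4

10 slots to fill and no one can take more than 3, so at least ⌈10/3⌉ = 4 vet techs are needed.
Abara, Petrov, Rossi, and Kapoor alone can cover everything: Mon evening→Petrov+Rossi, Tue morning→Petrov, Tue afternoon→Kapoor, Tue evening→Kapoor, Wed morning→Abara, Wed afternoon→Petrov, Wed evening→Rossi, Thu morning→Abara, Thu afternoon→Kapoor.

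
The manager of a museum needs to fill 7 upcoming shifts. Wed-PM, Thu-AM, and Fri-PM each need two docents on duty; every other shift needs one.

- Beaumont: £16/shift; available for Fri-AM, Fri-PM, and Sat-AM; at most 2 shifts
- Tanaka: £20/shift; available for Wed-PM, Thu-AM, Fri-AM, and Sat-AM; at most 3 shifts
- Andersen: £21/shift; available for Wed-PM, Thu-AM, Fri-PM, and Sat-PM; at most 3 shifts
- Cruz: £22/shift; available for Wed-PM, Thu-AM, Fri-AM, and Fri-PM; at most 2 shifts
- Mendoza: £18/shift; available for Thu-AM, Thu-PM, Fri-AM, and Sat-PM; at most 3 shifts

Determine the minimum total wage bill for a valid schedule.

£188

Thu-PM can only be covered by Mendoza, so that assignment is forced.
Picking the cheapest available docent for each shift independently would cost £184, but that ignores the shift limits.
An optimal schedule: Wed-PM→Tanaka+Andersen, Thu-AM→Mendoza+Tanaka, Thu-PM→Mendoza, Fri-AM→Tanaka, Fri-PM→Beaumont+Andersen, Sat-AM→Beaumont, Sat-PM→Mendoza.
Total: 20 + 21 + 18 + 20 + 18 + 20 + 16 + 21 + 16 + 18 = £188.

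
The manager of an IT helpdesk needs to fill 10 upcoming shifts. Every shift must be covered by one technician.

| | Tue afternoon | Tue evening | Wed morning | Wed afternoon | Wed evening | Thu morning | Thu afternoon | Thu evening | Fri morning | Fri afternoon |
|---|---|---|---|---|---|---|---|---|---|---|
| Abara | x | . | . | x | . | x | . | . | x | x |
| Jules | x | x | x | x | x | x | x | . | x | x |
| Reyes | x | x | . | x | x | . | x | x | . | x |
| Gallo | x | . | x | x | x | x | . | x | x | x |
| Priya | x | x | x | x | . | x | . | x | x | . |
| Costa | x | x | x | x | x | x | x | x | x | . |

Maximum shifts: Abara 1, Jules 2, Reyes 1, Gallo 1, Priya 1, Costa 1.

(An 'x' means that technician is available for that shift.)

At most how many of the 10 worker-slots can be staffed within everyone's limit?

Total capacity across all technicians is 1+2+1+1+1+1 = 7, and 10 slots are needed, so at most 7 can be filled.
An assignment achieving 7: Tue evening→Jules, Wed morning→Gallo, Wed evening→Reyes, Thu morning→Costa, Thu afternoon→Jules, Thu evening→Priya, Fri afternoon→Abara.
Loads: Abara 1/1, Jules 2/2, Reyes 1/1, Gallo 1/1, Priya 1/1, Costa 1/1.

7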